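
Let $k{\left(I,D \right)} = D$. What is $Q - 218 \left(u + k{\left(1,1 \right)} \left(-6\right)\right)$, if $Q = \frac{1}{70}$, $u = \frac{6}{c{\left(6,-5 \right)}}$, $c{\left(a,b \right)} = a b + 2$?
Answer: $\frac{94831}{70} \approx 1354.7$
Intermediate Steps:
$c{\left(a,b \right)} = 2 + a b$
$u = - \frac{3}{14}$ ($u = \frac{6}{2 + 6 \left(-5\right)} = \frac{6}{2 - 30} = \frac{6}{-28} = 6 \left(- \frac{1}{28}\right) = - \frac{3}{14} \approx -0.21429$)
$Q = \frac{1}{70} \approx 0.014286$
$Q - 218 \left(u + k{\left(1,1 \right)} \left(-6\right)\right) = \frac{1}{70} - 218 \left(- \frac{3}{14} + 1 \left(-6\right)\right) = \frac{1}{70} - 218 \left(- \frac{3}{14} - 6\right) = \frac{1}{70} - - \frac{9483}{7} = \frac{1}{70} + \frac{9483}{7} = \frac{94831}{70}$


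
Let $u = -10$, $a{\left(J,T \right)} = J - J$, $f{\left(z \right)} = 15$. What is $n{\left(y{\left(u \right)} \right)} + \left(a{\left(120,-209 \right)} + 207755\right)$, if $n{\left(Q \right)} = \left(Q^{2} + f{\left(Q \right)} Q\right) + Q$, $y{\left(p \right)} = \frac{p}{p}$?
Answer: $207772$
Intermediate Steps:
$a{\left(J,T \right)} = 0$
$y{\left(p \right)} = 1$
$n{\left(Q \right)} = Q^{2} + 16 Q$ ($n{\left(Q \right)} = \left(Q^{2} + 15 Q\right) + Q = Q^{2} + 16 Q$)
$n{\left(y{\left(u \right)} \right)} + \left(a{\left(120,-209 \right)} + 207755\right) = 1 \left(16 + 1\right) + \left(0 + 207755\right) = 1 \cdot 17 + 207755 = 17 + 207755 = 207772$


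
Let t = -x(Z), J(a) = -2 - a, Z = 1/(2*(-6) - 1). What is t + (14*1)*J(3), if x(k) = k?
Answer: -909/13 ≈ -69.923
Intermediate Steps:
Z = -1/13 (Z = 1/(-12 - 1) = 1/(-13) = -1/13 ≈ -0.076923)
t = 1/13 (t = -1*(-1/13) = 1/13 ≈ 0.076923)
t + (14*1)*J(3) = 1/13 + (14*1)*(-2 - 1*3) = 1/13 + 14*(-2 - 3) = 1/13 + 14*(-5) = 1/13 - 70 = -909/13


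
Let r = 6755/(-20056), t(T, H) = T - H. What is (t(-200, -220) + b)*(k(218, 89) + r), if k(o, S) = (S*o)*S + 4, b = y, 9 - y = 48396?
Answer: -1675062052000579/20056 ≈ -8.3519e+10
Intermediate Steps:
r = -6755/20056 (r = 6755*(-1/20056) = -6755/20056 ≈ -0.33681)
y = -48387 (y = 9 - 1*48396 = 9 - 48396 = -48387)
b = -48387
k(o, S) = 4 + o*S**2 (k(o, S) = o*S**2 + 4 = 4 + o*S**2)
(t(-200, -220) + b)*(k(218, 89) + r) = ((-200 - 1*(-220)) - 48387)*((4 + 218*89**2) - 6755/20056) = ((-200 + 220) - 48387)*((4 + 218*7921) - 6755/20056) = (20 - 48387)*((4 + 1726778) - 6755/20056) = -48367*(1726782 - 6755/20056) = -48367*34632333037/20056 = -1675062052000579/20056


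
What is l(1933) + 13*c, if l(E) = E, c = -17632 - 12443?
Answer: -389042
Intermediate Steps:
c = -30075
l(1933) + 13*c = 1933 + 13*(-30075) = 1933 - 390975 = -389042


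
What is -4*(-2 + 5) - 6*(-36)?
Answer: 204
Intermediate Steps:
-4*(-2 + 5) - 6*(-36) = -4*3 + 216 = -12 + 216 = 204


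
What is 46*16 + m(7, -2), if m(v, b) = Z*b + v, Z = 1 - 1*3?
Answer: 747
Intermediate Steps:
Z = -2 (Z = 1 - 3 = -2)
m(v, b) = v - 2*b (m(v, b) = -2*b + v = v - 2*b)
46*16 + m(7, -2) = 46*16 + (7 - 2*(-2)) = 736 + (7 + 4) = 736 + 11 = 747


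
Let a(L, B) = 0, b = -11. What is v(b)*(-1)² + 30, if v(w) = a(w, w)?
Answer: 30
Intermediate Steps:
v(w) = 0
v(b)*(-1)² + 30 = 0*(-1)² + 30 = 0*1 + 30 = 0 + 30 = 30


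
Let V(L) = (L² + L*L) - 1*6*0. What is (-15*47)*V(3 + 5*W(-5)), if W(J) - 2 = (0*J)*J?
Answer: -238290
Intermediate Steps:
W(J) = 2 (W(J) = 2 + (0*J)*J = 2 + 0*J = 2 + 0 = 2)
V(L) = 2*L² (V(L) = (L² + L²) - 6*0 = 2*L² + 0 = 2*L²)
(-15*47)*V(3 + 5*W(-5)) = (-15*47)*(2*(3 + 5*2)²) = -1410*(3 + 10)² = -1410*13² = -1410*169 = -705*338 = -238290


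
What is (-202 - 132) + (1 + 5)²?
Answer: -298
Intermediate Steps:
(-202 - 132) + (1 + 5)² = -334 + 6² = -334 + 36 = -298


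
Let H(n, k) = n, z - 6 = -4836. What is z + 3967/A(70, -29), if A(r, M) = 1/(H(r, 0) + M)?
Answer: 157817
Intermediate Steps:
z = -4830 (z = 6 - 4836 = -4830)
A(r, M) = 1/(M + r) (A(r, M) = 1/(r + M) = 1/(M + r))
z + 3967/A(70, -29) = -4830 + 3967/(1/(-29 + 70)) = -4830 + 3967/(1/41) = -4830 + 3967*41 = -4830 + 162647 = 157817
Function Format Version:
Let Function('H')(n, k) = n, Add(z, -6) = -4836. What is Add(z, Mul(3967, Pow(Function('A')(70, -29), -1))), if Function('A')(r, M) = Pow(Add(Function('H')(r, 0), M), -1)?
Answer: 157817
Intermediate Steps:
z = -4830 (z = Add(6, -4836) = -4830)
Function('A')(r, M) = Pow(Add(M, r), -1) (Function('A')(r, M) = Pow(Add(r, M), -1) = Pow(Add(M, r), -1))
Add(z, Mul(3967, Pow(Function('A')(70, -29), -1))) = Add(-4830, Mul(3967, Pow(Pow(Add(-29, 70), -1), -1))) = Add(-4830, Mul(3967, Pow(Pow(41, -1), -1))) = Add(-4830, Mul(3967, Pow(Rational(1, 41), -1))) = Add(-4830, Mul(3967, 41)) = Add(-4830, 162647) = 157817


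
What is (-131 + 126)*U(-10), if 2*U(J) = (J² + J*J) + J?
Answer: -475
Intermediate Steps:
U(J) = J² + J/2 (U(J) = ((J² + J*J) + J)/2 = ((J² + J²) + J)/2 = (2*J² + J)/2 = (J + 2*J²)/2 = J² + J/2)
(-131 + 126)*U(-10) = (-131 + 126)*(-10*(½ - 10)) = -(-50)*(-19)/2 = -5*95 = -475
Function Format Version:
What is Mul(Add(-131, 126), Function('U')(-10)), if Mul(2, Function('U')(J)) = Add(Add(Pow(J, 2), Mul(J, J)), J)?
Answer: -475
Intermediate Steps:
Function('U')(J) = Add(Pow(J, 2), Mul(Rational(1, 2), J)) (Function('U')(J) = Mul(Rational(1, 2), Add(Add(Pow(J, 2), Mul(J, J)), J)) = Mul(Rational(1, 2), Add(Add(Pow(J, 2), Pow(J, 2)), J)) = Mul(Rational(1, 2), Add(Mul(2, Pow(J, 2)), J)) = Mul(Rational(1, 2), Add(J, Mul(2, Pow(J, 2)))) = Add(Pow(J, 2), Mul(Rational(1, 2), J)))
Mul(Add(-131, 126), Function('U')(-10)) = Mul(Add(-131, 126), Mul(-10, Add(Rational(1, 2), -10))) = Mul(-5, Mul(-10, Rational(-19, 2))) = Mul(-5, 95) = -475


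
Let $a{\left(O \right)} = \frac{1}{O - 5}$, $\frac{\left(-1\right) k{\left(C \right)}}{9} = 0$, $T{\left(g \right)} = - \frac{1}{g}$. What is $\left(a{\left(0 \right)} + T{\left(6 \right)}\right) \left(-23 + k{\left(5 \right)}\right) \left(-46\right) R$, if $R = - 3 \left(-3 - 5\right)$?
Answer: $- \frac{46552}{5} \approx -9310.4$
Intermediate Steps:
$k{\left(C \right)} = 0$ ($k{\left(C \right)} = \left(-9\right) 0 = 0$)
$a{\left(O \right)} = \frac{1}{-5 + O}$
$R = 24$ ($R = \left(-3\right) \left(-8\right) = 24$)
$\left(a{\left(0 \right)} + T{\left(6 \right)}\right) \left(-23 + k{\left(5 \right)}\right) \left(-46\right) R = \left(\frac{1}{-5 + 0} - \frac{1}{6}\right) \left(-23 + 0\right) \left(-46\right) 24 = \left(\frac{1}{-5} - \frac{1}{6}\right) \left(-23\right) \left(-46\right) 24 = \left(- \frac{1}{5} - \frac{1}{6}\right) \left(-23\right) \left(-46\right) 24 = \left(- \frac{11}{30}\right) \left(-23\right) \left(-46\right) 24 = \frac{253}{30} \left(-46\right) 24 = \left(- \frac{5819}{15}\right) 24 = - \frac{46552}{5}$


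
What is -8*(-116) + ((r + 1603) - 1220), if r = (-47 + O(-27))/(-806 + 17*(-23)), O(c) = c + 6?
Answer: 1569335/1197 ≈ 1311.1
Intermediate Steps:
O(c) = 6 + c
r = 68/1197 (r = (-47 + (6 - 27))/(-806 + 17*(-23)) = (-47 - 21)/(-806 - 391) = -68/(-1197) = -68*(-1/1197) = 68/1197 ≈ 0.056809)
-8*(-116) + ((r + 1603) - 1220) = -8*(-116) + ((68/1197 + 1603) - 1220) = 928 + (1918859/1197 - 1220) = 928 + 458519/1197 = 1569335/1197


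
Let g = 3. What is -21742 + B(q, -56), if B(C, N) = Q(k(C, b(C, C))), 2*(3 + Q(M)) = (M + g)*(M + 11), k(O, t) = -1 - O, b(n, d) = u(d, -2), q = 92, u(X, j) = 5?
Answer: -18055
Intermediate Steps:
b(n, d) = 5
Q(M) = -3 + (3 + M)*(11 + M)/2 (Q(M) = -3 + ((M + 3)*(M + 11))/2 = -3 + ((3 + M)*(11 + M))/2 = -3 + (3 + M)*(11 + M)/2)
B(C, N) = 13/2 + (-1 - C)**2/2 - 7*C (B(C, N) = 27/2 + (-1 - C)**2/2 + 7*(-1 - C) = 27/2 + (-1 - C)**2/2 + (-7 - 7*C) = 13/2 + (-1 - C)**2/2 - 7*C)
-21742 + B(q, -56) = -21742 + (7 + (1/2)*92**2 - 6*92) = -21742 + (7 + (1/2)*8464 - 552) = -21742 + (7 + 4232 - 552) = -21742 + 3687 = -18055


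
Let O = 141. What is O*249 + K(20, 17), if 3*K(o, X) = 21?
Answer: 35116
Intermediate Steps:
K(o, X) = 7 (K(o, X) = (1/3)*21 = 7)
O*249 + K(20, 17) = 141*249 + 7 = 35109 + 7 = 35116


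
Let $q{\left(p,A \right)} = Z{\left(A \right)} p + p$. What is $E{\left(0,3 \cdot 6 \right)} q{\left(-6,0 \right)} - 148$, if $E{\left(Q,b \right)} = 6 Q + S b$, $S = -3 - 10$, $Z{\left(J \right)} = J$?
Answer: $1256$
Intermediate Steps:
$S = -13$ ($S = -3 - 10 = -13$)
$q{\left(p,A \right)} = p + A p$ ($q{\left(p,A \right)} = A p + p = p + A p$)
$E{\left(Q,b \right)} = - 13 b + 6 Q$ ($E{\left(Q,b \right)} = 6 Q - 13 b = - 13 b + 6 Q$)
$E{\left(0,3 \cdot 6 \right)} q{\left(-6,0 \right)} - 148 = \left(- 13 \cdot 3 \cdot 6 + 6 \cdot 0\right) \left(- 6 \left(1 + 0\right)\right) - 148 = \left(\left(-13\right) 18 + 0\right) \left(\left(-6\right) 1\right) - 148 = \left(-234 + 0\right) \left(-6\right) - 148 = \left(-234\right) \left(-6\right) - 148 = 1404 - 148 = 1256$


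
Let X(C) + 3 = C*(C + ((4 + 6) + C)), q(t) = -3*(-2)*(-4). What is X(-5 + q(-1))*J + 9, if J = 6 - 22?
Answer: -22215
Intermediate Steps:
q(t) = -24 (q(t) = 6*(-4) = -24)
J = -16
X(C) = -3 + C*(10 + 2*C) (X(C) = -3 + C*(C + ((4 + 6) + C)) = -3 + C*(C + (10 + C)) = -3 + C*(10 + 2*C))
X(-5 + q(-1))*J + 9 = (-3 + 2*(-5 - 24)² + 10*(-5 - 24))*(-16) + 9 = (-3 + 2*(-29)² + 10*(-29))*(-16) + 9 = (-3 + 2*841 - 290)*(-16) + 9 = (-3 + 1682 - 290)*(-16) + 9 = 1389*(-16) + 9 = -22224 + 9 = -22215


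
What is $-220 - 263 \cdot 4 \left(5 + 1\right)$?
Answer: $-6532$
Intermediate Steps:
$-220 - 263 \cdot 4 \left(5 + 1\right) = -220 - 263 \cdot 4 \cdot 6 = -220 - 6312 = -6532$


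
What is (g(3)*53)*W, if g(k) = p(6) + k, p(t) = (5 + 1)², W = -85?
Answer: -175695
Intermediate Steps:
p(t) = 36 (p(t) = 6² = 36)
g(k) = 36 + k
(g(3)*53)*W = ((36 + 3)*53)*(-85) = (39*53)*(-85) = 2067*(-85) = -175695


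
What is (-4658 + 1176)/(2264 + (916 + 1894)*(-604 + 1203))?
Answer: -1741/842727 ≈ -0.0020659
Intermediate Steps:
(-4658 + 1176)/(2264 + (916 + 1894)*(-604 + 1203)) = -3482/(2264 + 2810*599) = -3482/(2264 + 1683190) = -3482/1685454 = -3482*1/1685454 = -1741/842727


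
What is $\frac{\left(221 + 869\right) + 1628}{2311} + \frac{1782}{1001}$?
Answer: $\frac{621720}{210301} \approx 2.9563$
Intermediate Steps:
$\frac{\left(221 + 869\right) + 1628}{2311} + \frac{1782}{1001} = \left(1090 + 1628\right) \frac{1}{2311} + 1782 \cdot \frac{1}{1001} = 2718 \cdot \frac{1}{2311} + \frac{162}{91} = \frac{2718}{2311} + \frac{162}{91} = \frac{621720}{210301}$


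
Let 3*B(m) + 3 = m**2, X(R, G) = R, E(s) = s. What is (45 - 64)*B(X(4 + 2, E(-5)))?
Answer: -209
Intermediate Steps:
B(m) = -1 + m**2/3
(45 - 64)*B(X(4 + 2, E(-5))) = (45 - 64)*(-1 + (4 + 2)**2/3) = -19*(-1 + (1/3)*6**2) = -19*(-1 + (1/3)*36) = -19*(-1 + 12) = -19*11 = -209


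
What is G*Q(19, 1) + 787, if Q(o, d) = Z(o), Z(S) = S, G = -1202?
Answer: -22051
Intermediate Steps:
Q(o, d) = o
G*Q(19, 1) + 787 = -1202*19 + 787 = -22838 + 787 = -22051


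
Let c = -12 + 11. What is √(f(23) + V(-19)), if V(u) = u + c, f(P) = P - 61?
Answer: I*√58 ≈ 7.6158*I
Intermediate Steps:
c = -1
f(P) = -61 + P
V(u) = -1 + u (V(u) = u - 1 = -1 + u)
√(f(23) + V(-19)) = √((-61 + 23) + (-1 - 19)) = √(-38 - 20) = √(-58) = I*√58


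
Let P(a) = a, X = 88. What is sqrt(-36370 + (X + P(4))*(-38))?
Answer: I*sqrt(39866) ≈ 199.66*I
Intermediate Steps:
sqrt(-36370 + (X + P(4))*(-38)) = sqrt(-36370 + (88 + 4)*(-38)) = sqrt(-36370 + 92*(-38)) = sqrt(-36370 - 3496) = sqrt(-39866) = I*sqrt(39866)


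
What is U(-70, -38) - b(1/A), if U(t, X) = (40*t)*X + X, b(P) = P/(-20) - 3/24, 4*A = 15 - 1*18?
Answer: 12763447/120 ≈ 1.0636e+5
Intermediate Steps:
A = -¾ (A = (15 - 1*18)/4 = (15 - 18)/4 = (¼)*(-3) = -¾ ≈ -0.75000)
b(P) = -⅛ - P/20 (b(P) = P*(-1/20) - 3*1/24 = -P/20 - ⅛ = -⅛ - P/20)
U(t, X) = X + 40*X*t (U(t, X) = 40*X*t + X = X + 40*X*t)
U(-70, -38) - b(1/A) = -38*(1 + 40*(-70)) - (-⅛ - 1/(20*(-¾))) = -38*(1 - 2800) - (-⅛ - 1/20*(-4/3)) = -38*(-2799) - (-⅛ + 1/15) = 106362 - 1*(-7/120) = 106362 + 7/120 = 12763447/120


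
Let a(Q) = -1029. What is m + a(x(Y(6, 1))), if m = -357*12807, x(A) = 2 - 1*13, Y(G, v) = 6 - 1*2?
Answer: -4573128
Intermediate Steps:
Y(G, v) = 4 (Y(G, v) = 6 - 2 = 4)
x(A) = -11 (x(A) = 2 - 13 = -11)
m = -4572099
m + a(x(Y(6, 1))) = -4572099 - 1029 = -4573128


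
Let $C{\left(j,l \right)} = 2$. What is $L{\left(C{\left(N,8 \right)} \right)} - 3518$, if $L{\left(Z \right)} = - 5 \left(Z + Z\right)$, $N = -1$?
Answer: $-3538$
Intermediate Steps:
$L{\left(Z \right)} = - 10 Z$ ($L{\left(Z \right)} = - 5 \cdot 2 Z = - 10 Z$)
$L{\left(C{\left(N,8 \right)} \right)} - 3518 = \left(-10\right) 2 - 3518 = -20 - 3518 = -3538$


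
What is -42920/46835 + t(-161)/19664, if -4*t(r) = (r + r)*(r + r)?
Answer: -14193027/6351472 ≈ -2.2346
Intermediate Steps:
t(r) = -r² (t(r) = -(r + r)*(r + r)/4 = -2*r*2*r/4 = -r²)
-42920/46835 + t(-161)/19664 = -42920/46835 - 1*(-161)²/19664 = -42920*1/46835 - 1*25921*(1/19664) = -296/323 - 25921*1/19664 = -296/323 - 25921/19664 = -14193027/6351472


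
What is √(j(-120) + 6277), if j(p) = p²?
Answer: √20677 ≈ 143.79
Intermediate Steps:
√(j(-120) + 6277) = √((-120)² + 6277) = √(14400 + 6277) = √20677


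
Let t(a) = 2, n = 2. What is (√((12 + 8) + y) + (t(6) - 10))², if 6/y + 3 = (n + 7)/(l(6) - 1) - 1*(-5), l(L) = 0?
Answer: (56 - √938)²/49 ≈ 13.139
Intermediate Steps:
y = -6/7 (y = 6/(-3 + ((2 + 7)/(0 - 1) - 1*(-5))) = 6/(-3 + (9/(-1) + 5)) = 6/(-3 + (9*(-1) + 5)) = 6/(-3 + (-9 + 5)) = 6/(-3 - 4) = 6/(-7) = 6*(-⅐) = -6/7 ≈ -0.85714)
(√((12 + 8) + y) + (t(6) - 10))² = (√((12 + 8) - 6/7) + (2 - 10))² = (√(20 - 6/7) - 8)² = (√(134/7) - 8)² = (√938/7 - 8)² = (-8 + √938/7)²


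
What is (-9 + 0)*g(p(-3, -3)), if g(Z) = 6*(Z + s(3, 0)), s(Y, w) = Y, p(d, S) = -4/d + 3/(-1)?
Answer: -72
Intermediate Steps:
p(d, S) = -3 - 4/d (p(d, S) = -4/d + 3*(-1) = -4/d - 3 = -3 - 4/d)
g(Z) = 18 + 6*Z (g(Z) = 6*(Z + 3) = 6*(3 + Z) = 18 + 6*Z)
(-9 + 0)*g(p(-3, -3)) = (-9 + 0)*(18 + 6*(-3 - 4/(-3))) = -9*(18 + 6*(-3 - 4*(-1/3))) = -9*(18 + 6*(-3 + 4/3)) = -9*(18 + 6*(-5/3)) = -9*(18 - 10) = -9*8 = -72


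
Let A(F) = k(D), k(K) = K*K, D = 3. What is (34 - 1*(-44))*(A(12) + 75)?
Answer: 6552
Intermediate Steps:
k(K) = K²
A(F) = 9 (A(F) = 3² = 9)
(34 - 1*(-44))*(A(12) + 75) = (34 - 1*(-44))*(9 + 75) = (34 + 44)*84 = 78*84 = 6552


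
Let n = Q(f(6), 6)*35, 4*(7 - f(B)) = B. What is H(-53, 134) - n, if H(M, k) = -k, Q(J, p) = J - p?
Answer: -233/2 ≈ -116.50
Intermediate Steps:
f(B) = 7 - B/4
n = -35/2 (n = ((7 - ¼*6) - 1*6)*35 = ((7 - 3/2) - 6)*35 = (11/2 - 6)*35 = -½*35 = -35/2 ≈ -17.500)
H(-53, 134) - n = -1*134 - 1*(-35/2) = -134 + 35/2 = -233/2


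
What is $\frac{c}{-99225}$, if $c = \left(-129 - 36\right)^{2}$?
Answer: $- \frac{121}{441} \approx -0.27438$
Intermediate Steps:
$c = 27225$ ($c = \left(-129 - 36\right)^{2} = \left(-165\right)^{2} = 27225$)
$\frac{c}{-99225} = \frac{27225}{-99225} = 27225 \left(- \frac{1}{99225}\right) = - \frac{121}{441}$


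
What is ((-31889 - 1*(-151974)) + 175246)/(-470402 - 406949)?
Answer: -295331/877351 ≈ -0.33662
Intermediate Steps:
((-31889 - 1*(-151974)) + 175246)/(-470402 - 406949) = ((-31889 + 151974) + 175246)/(-877351) = (120085 + 175246)*(-1/877351) = 295331*(-1/877351) = -295331/877351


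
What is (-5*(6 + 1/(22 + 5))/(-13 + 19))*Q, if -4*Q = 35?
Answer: 28525/648 ≈ 44.020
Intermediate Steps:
Q = -35/4 (Q = -1/4*35 = -35/4 ≈ -8.7500)
(-5*(6 + 1/(22 + 5))/(-13 + 19))*Q = -5*(6 + 1/(22 + 5))/(-13 + 19)*(-35/4) = -5*(6 + 1/27)/6*(-35/4) = -815/(27*6)*(-35/4) = -5*163/162*(-35/4) = -815/162*(-35/4) = 28525/648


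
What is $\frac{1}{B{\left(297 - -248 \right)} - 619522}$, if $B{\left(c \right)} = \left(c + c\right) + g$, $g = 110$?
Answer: $- \frac{1}{618322} \approx -1.6173 \cdot 10^{-6}$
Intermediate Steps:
$B{\left(c \right)} = 110 + 2 c$ ($B{\left(c \right)} = \left(c + c\right) + 110 = 2 c + 110 = 110 + 2 c$)
$\frac{1}{B{\left(297 - -248 \right)} - 619522} = \frac{1}{\left(110 + 2 \left(297 - -248\right)\right) - 619522} = \frac{1}{\left(110 + 2 \left(297 + 248\right)\right) - 619522} = \frac{1}{\left(110 + 2 \cdot 545\right) - 619522} = \frac{1}{\left(110 + 1090\right) - 619522} = \frac{1}{1200 - 619522} = \frac{1}{-618322} = - \frac{1}{618322}$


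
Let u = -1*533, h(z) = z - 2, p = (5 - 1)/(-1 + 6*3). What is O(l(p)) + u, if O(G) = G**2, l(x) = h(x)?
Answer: -153137/289 ≈ -529.89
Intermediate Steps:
p = 4/17 (p = 4/(-1 + 18) = 4/17 ≈ 0.23529)
h(z) = -2 + z
l(x) = -2 + x
u = -533
O(l(p)) + u = (-2 + 4/17)**2 - 533 = (-30/17)**2 - 533 = 900/289 - 533 = -153137/289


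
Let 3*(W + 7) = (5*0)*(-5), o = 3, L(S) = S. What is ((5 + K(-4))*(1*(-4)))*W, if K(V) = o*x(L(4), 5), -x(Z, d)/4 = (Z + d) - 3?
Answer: -1876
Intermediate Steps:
x(Z, d) = 12 - 4*Z - 4*d (x(Z, d) = -4*((Z + d) - 3) = -4*(-3 + Z + d) = 12 - 4*Z - 4*d)
W = -7 (W = -7 + ((5*0)*(-5))/3 = -7 + (0*(-5))/3 = -7 + (⅓)*0 = -7 + 0 = -7)
K(V) = -72 (K(V) = 3*(12 - 4*4 - 4*5) = 3*(12 - 16 - 20) = 3*(-24) = -72)
((5 + K(-4))*(1*(-4)))*W = ((5 - 72)*(1*(-4)))*(-7) = -67*(-4)*(-7) = 268*(-7) = -1876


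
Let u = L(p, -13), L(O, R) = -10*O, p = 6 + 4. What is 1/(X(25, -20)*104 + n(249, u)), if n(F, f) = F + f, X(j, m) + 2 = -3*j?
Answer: -1/7859 ≈ -0.00012724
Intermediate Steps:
p = 10
X(j, m) = -2 - 3*j
u = -100 (u = -10*10 = -100)
1/(X(25, -20)*104 + n(249, u)) = 1/((-2 - 3*25)*104 + (249 - 100)) = 1/((-2 - 75)*104 + 149) = 1/(-77*104 + 149) = 1/(-8008 + 149) = 1/(-7859) = -1/7859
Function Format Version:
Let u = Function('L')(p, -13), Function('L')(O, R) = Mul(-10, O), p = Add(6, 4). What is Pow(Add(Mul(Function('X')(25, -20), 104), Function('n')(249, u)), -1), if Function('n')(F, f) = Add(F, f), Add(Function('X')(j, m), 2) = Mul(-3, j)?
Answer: Rational(-1, 7859) ≈ -0.00012724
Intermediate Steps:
p = 10
Function('X')(j, m) = Add(-2, Mul(-3, j))
u = -100 (u = Mul(-10, 10) = -100)
Pow(Add(Mul(Function('X')(25, -20), 104), Function('n')(249, u)), -1) = Pow(Add(Mul(Add(-2, Mul(-3, 25)), 104), Add(249, -100)), -1) = Pow(Add(Mul(Add(-2, -75), 104), 149), -1) = Pow(Add(Mul(-77, 104), 149), -1) = Pow(Add(-8008, 149), -1) = Pow(-7859, -1) = Rational(-1, 7859)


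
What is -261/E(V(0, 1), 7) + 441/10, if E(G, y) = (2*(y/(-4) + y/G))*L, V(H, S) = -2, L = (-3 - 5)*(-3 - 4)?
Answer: 43653/980 ≈ 44.544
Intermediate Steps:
L = 56 (L = -8*(-7) = 56)
E(G, y) = -28*y + 112*y/G (E(G, y) = (2*(y/(-4) + y/G))*56 = (2*(y*(-¼) + y/G))*56 = (2*(-y/4 + y/G))*56 = (-y/2 + 2*y/G)*56 = -28*y + 112*y/G)
-261/E(V(0, 1), 7) + 441/10 = -261*(-1/(98*(4 - 1*(-2)))) + 441/10 = -261*(-1/(98*(4 + 2))) + 441*(⅒) = -261/(28*7*(-½)*6) + 441/10 = -261/(-588) + 441/10 = -261*(-1/588) + 441/10 = 87/196 + 441/10 = 43653/980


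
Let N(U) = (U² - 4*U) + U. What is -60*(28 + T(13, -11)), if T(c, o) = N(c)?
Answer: -9480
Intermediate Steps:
N(U) = U² - 3*U
T(c, o) = c*(-3 + c)
-60*(28 + T(13, -11)) = -60*(28 + 13*(-3 + 13)) = -60*(28 + 13*10) = -60*(28 + 130) = -60*158 = -9480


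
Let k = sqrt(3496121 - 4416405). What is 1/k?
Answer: -I*sqrt(230071)/460142 ≈ -0.0010424*I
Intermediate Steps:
k = 2*I*sqrt(230071) (k = sqrt(-920284) = 2*I*sqrt(230071) ≈ 959.31*I)
1/k = 1/(2*I*sqrt(230071)) = -I*sqrt(230071)/460142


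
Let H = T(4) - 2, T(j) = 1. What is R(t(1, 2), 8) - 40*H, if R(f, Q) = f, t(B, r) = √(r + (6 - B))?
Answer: 40 + √7 ≈ 42.646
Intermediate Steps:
t(B, r) = √(6 + r - B)
H = -1 (H = 1 - 2 = -1)
R(t(1, 2), 8) - 40*H = √(6 + 2 - 1*1) - 40*(-1) = √(6 + 2 - 1) + 40 = √7 + 40 = 40 + √7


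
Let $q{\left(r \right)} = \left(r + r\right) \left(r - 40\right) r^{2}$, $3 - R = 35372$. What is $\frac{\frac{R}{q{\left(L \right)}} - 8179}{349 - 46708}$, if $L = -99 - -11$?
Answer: $\frac{158542496033}{898627141632} \approx 0.17643$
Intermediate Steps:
$R = -35369$ ($R = 3 - 35372 = -35369$)
$L = -88$ ($L = -99 + 11 = -88$)
$q{\left(r \right)} = 2 r^{3} \left(-40 + r\right)$ ($q{\left(r \right)} = 2 r \left(-40 + r\right) r^{2} = 2 r^{3} \left(-40 + r\right)$)
$\frac{\frac{R}{q{\left(L \right)}} - 8179}{349 - 46708} = \frac{- \frac{35369}{2 \left(-88\right)^{3} \left(-40 - 88\right)} - 8179}{349 - 46708} = \frac{- \frac{35369}{2 \left(-681472\right) \left(-128\right)} - 8179}{-46359} = \left(- \frac{35369}{174456832} - 8179\right) \left(- \frac{1}{46359}\right) = \left(- \frac{1426882464297}{174456832}\right) \left(- \frac{1}{46359}\right) = \frac{158542496033}{898627141632}$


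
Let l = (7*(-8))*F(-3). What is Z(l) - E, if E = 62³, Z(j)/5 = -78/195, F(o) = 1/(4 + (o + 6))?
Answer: -238330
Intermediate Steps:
F(o) = 1/(10 + o) (F(o) = 1/(4 + (6 + o)) = 1/(10 + o))
l = -8 (l = (7*(-8))/(10 - 3) = -56/7 = -56*⅐ = -8)
Z(j) = -2 (Z(j) = 5*(-78/195) = 5*(-78*1/195) = 5*(-⅖) = -2)
E = 238328
Z(l) - E = -2 - 1*238328 = -2 - 238328 = -238330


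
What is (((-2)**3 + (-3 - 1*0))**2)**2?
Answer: 14641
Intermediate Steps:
(((-2)**3 + (-3 - 1*0))**2)**2 = ((-8 + (-3 + 0))**2)**2 = ((-8 - 3)**2)**2 = ((-11)**2)**2 = 121**2 = 14641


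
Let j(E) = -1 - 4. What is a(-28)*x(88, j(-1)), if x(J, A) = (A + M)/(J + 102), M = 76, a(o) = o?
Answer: -994/95 ≈ -10.463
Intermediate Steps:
j(E) = -5
x(J, A) = (76 + A)/(102 + J) (x(J, A) = (A + 76)/(J + 102) = (76 + A)/(102 + J))
a(-28)*x(88, j(-1)) = -28*(76 - 5)/(102 + 88) = -28*71/190 = -994/95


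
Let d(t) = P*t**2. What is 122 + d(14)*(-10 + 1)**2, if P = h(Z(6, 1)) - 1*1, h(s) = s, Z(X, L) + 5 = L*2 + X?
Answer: 31874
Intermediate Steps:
Z(X, L) = -5 + X + 2*L (Z(X, L) = -5 + (L*2 + X) = -5 + (2*L + X) = -5 + (X + 2*L) = -5 + X + 2*L)
P = 2 (P = (-5 + 6 + 2*1) - 1*1 = (-5 + 6 + 2) - 1 = 3 - 1 = 2)
d(t) = 2*t**2
122 + d(14)*(-10 + 1)**2 = 122 + (2*14**2)*(-10 + 1)**2 = 122 + (2*196)*(-9)**2 = 122 + 392*81 = 122 + 31752 = 31874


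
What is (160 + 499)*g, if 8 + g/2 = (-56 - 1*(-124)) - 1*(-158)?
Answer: 287324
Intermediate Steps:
g = 436 (g = -16 + 2*((-56 - 1*(-124)) - 1*(-158)) = -16 + 2*((-56 + 124) + 158) = -16 + 2*(68 + 158) = -16 + 2*226 = -16 + 452 = 436)
(160 + 499)*g = (160 + 499)*436 = 659*436 = 287324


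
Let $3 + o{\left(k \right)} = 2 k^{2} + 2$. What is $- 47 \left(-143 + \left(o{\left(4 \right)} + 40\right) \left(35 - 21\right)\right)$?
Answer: $-39997$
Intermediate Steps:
$o{\left(k \right)} = -1 + 2 k^{2}$ ($o{\left(k \right)} = -3 + \left(2 k^{2} + 2\right) = -3 + \left(2 + 2 k^{2}\right) = -1 + 2 k^{2}$)
$- 47 \left(-143 + \left(o{\left(4 \right)} + 40\right) \left(35 - 21\right)\right) = - 47 \left(-143 + \left(\left(-1 + 2 \cdot 4^{2}\right) + 40\right) \left(35 - 21\right)\right) = - 47 \left(-143 + \left(\left(-1 + 2 \cdot 16\right) + 40\right) 14\right) = - 47 \left(-143 + \left(\left(-1 + 32\right) + 40\right) 14\right) = - 47 \left(-143 + \left(31 + 40\right) 14\right) = - 47 \left(-143 + 71 \cdot 14\right) = - 47 \left(-143 + 994\right) = \left(-47\right) 851 = -39997$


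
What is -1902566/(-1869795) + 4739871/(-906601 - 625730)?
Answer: -220267638337/106116475635 ≈ -2.0757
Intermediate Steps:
-1902566/(-1869795) + 4739871/(-906601 - 625730) = -1902566*(-1/1869795) + 4739871/(-1532331) = 1902566/1869795 + 4739871*(-1/1532331) = 1902566/1869795 - 1579957/510777 = -220267638337/106116475635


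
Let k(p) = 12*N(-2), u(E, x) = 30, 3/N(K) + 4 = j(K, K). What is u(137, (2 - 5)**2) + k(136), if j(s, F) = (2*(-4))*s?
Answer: 33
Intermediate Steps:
j(s, F) = -8*s
N(K) = 3/(-4 - 8*K)
k(p) = 3 (k(p) = 12*(-3/(4 + 8*(-2))) = 12*(-3/(4 - 16)) = 12*(-3/(-12)) = 12*(-3*(-1/12)) = 12*(1/4) = 3)
u(137, (2 - 5)**2) + k(136) = 30 + 3 = 33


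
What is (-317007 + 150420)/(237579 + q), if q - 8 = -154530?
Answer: -166587/83057 ≈ -2.0057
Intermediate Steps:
q = -154522 (q = 8 - 154530 = -154522)
(-317007 + 150420)/(237579 + q) = (-317007 + 150420)/(237579 - 154522) = -166587/83057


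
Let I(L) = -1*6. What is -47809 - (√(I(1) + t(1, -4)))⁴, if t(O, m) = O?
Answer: -47834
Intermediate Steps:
I(L) = -6
-47809 - (√(I(1) + t(1, -4)))⁴ = -47809 - (√(-6 + 1))⁴ = -47809 - (√(-5))⁴ = -47809 - (I*√5)⁴ = -47809 - 1*25 = -47809 - 25 = -47834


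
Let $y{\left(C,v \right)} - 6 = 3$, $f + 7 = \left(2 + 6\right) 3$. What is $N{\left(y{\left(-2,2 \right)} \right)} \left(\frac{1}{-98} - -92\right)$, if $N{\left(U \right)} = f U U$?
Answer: $\frac{12413655}{98} \approx 1.2667 \cdot 10^{5}$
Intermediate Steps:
$f = 17$ ($f = -7 + \left(2 + 6\right) 3 = -7 + 8 \cdot 3 = -7 + 24 = 17$)
$y{\left(C,v \right)} = 9$ ($y{\left(C,v \right)} = 6 + 3 = 9$)
$N{\left(U \right)} = 17 U^{2}$ ($N{\left(U \right)} = 17 U U = 17 U^{2}$)
$N{\left(y{\left(-2,2 \right)} \right)} \left(\frac{1}{-98} - -92\right) = 17 \cdot 9^{2} \left(\frac{1}{-98} - -92\right) = 17 \cdot 81 \left(- \frac{1}{98} + 92\right) = 1377 \cdot \frac{9015}{98} = \frac{12413655}{98}$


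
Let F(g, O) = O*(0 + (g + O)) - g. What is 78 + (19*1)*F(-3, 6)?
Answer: 477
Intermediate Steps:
F(g, O) = -g + O*(O + g) (F(g, O) = O*(0 + (O + g)) - g = O*(O + g) - g = -g + O*(O + g))
78 + (19*1)*F(-3, 6) = 78 + (19*1)*(6² - 1*(-3) + 6*(-3)) = 78 + 19*(36 + 3 - 18) = 78 + 19*21 = 78 + 399 = 477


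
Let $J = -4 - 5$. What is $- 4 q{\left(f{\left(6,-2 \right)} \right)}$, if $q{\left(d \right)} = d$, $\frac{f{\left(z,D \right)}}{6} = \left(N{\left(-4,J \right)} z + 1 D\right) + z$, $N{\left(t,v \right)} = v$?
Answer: $1200$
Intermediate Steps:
$J = -9$ ($J = -4 - 5 = -9$)
$f{\left(z,D \right)} = - 48 z + 6 D$ ($f{\left(z,D \right)} = 6 \left(\left(- 9 z + 1 D\right) + z\right) = 6 \left(\left(- 9 z + D\right) + z\right) = 6 \left(\left(D - 9 z\right) + z\right) = 6 \left(D - 8 z\right) = - 48 z + 6 D$)
$- 4 q{\left(f{\left(6,-2 \right)} \right)} = - 4 \left(\left(-48\right) 6 + 6 \left(-2\right)\right) = - 4 \left(-288 - 12\right) = \left(-4\right) \left(-300\right) = 1200$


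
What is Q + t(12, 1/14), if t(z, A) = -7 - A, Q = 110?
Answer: 1441/14 ≈ 102.93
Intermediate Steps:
Q + t(12, 1/14) = 110 + (-7 - 1/14) = 110 - 99/14 = 1441/14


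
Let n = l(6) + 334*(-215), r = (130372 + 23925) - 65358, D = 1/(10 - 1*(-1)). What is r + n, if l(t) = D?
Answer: 188420/11 ≈ 17129.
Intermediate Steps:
D = 1/11 (D = 1/(10 + 1) = 1/11 ≈ 0.090909)
r = 88939 (r = 154297 - 65358 = 88939)
l(t) = 1/11
n = -789909/11 (n = 1/11 + 334*(-215) = 1/11 - 71810 = -789909/11 ≈ -71810.)
r + n = 88939 - 789909/11 = 188420/11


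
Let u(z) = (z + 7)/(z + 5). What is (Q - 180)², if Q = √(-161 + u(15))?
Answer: (1800 - I*√15990)²/100 ≈ 32240.0 - 4552.3*I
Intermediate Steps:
u(z) = (7 + z)/(5 + z)
Q = I*√15990/10 (Q = √(-161 + (7 + 15)/(5 + 15)) = √(-161 + 22/20) = √(-161 + (1/20)*22) = √(-161 + 11/10) = √(-1599/10) = I*√15990/10 ≈ 12.645*I)
(Q - 180)² = (I*√15990/10 - 180)² = (-180 + I*√15990/10)²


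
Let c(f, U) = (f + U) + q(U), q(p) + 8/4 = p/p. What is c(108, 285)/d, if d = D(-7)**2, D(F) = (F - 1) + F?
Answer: 392/225 ≈ 1.7422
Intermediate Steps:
q(p) = -1 (q(p) = -2 + p/p = -2 + 1 = -1)
D(F) = -1 + 2*F (D(F) = (-1 + F) + F = -1 + 2*F)
c(f, U) = -1 + U + f (c(f, U) = (f + U) - 1 = (U + f) - 1 = -1 + U + f)
d = 225 (d = (-1 + 2*(-7))**2 = (-1 - 14)**2 = (-15)**2 = 225)
c(108, 285)/d = (-1 + 285 + 108)/225 = 392*(1/225) = 392/225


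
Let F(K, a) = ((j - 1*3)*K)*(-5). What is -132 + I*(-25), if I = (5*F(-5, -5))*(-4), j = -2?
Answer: -62632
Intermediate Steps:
F(K, a) = 25*K (F(K, a) = ((-2 - 1*3)*K)*(-5) = ((-2 - 3)*K)*(-5) = -5*K*(-5) = 25*K)
I = 2500 (I = (5*(25*(-5)))*(-4) = (5*(-125))*(-4) = -625*(-4) = 2500)
-132 + I*(-25) = -132 + 2500*(-25) = -132 - 62500 = -62632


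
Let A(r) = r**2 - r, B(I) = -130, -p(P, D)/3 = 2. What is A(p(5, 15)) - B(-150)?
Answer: 172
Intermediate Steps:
p(P, D) = -6 (p(P, D) = -3*2 = -6)
A(p(5, 15)) - B(-150) = -6*(-1 - 6) - 1*(-130) = -6*(-7) + 130 = 42 + 130 = 172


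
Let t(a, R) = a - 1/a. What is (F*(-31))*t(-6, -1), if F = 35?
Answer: 37975/6 ≈ 6329.2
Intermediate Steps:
(F*(-31))*t(-6, -1) = (35*(-31))*(-6 - 1/(-6)) = -1085*(-6 - 1*(-1/6)) = -1085*(-6 + 1/6) = -1085*(-35/6) = 37975/6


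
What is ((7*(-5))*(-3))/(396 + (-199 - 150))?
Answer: 105/47 ≈ 2.2340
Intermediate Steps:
((7*(-5))*(-3))/(396 + (-199 - 150)) = (-35*(-3))/(396 - 349) = 105/47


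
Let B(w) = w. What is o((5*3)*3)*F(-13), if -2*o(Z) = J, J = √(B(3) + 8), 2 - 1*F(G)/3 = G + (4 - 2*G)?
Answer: 45*√11/2 ≈ 74.624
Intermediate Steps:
F(G) = -6 + 3*G (F(G) = 6 - 3*(G + (4 - 2*G)) = 6 - 3*(4 - G) = 6 + (-12 + 3*G) = -6 + 3*G)
J = √11 (J = √(3 + 8) = √11 ≈ 3.3166)
o(Z) = -√11/2
o((5*3)*3)*F(-13) = (-√11/2)*(-6 + 3*(-13)) = (-√11/2)*(-6 - 39) = -√11/2*(-45) = 45*√11/2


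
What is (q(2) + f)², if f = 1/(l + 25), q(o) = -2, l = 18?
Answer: 7225/1849 ≈ 3.9075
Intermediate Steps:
f = 1/43 (f = 1/(18 + 25) = 1/43 ≈ 0.023256)
(q(2) + f)² = (-2 + 1/43)² = (-85/43)² = 7225/1849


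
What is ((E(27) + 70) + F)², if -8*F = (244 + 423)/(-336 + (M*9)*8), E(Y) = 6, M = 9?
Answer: 35731962841/6230016 ≈ 5735.5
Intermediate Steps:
F = -667/2496 (F = -(244 + 423)/(8*(-336 + (9*9)*8)) = -667/(8*(-336 + 81*8)) = -667/(8*(-336 + 648)) = -667/(8*312) = -⅛*667/312 = -667/2496 ≈ -0.26723)
((E(27) + 70) + F)² = ((6 + 70) - 667/2496)² = (76 - 667/2496)² = (189029/2496)² = 35731962841/6230016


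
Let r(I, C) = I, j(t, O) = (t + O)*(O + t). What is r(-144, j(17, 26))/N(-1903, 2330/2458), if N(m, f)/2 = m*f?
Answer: 88488/2216995 ≈ 0.039913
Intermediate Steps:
j(t, O) = (O + t)**2 (j(t, O) = (O + t)*(O + t) = (O + t)**2)
N(m, f) = 2*f*m (N(m, f) = 2*(m*f) = 2*(f*m) = 2*f*m)
r(-144, j(17, 26))/N(-1903, 2330/2458) = -144/(2*(2330/2458)*(-1903)) = -144/(2*(2330*(1/2458))*(-1903)) = -144/(2*(1165/1229)*(-1903)) = -144/(-4433990/1229) = -144*(-1229/4433990) = 88488/2216995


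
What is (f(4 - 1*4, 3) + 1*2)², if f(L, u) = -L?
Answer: 4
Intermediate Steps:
(f(4 - 1*4, 3) + 1*2)² = (-(4 - 1*4) + 1*2)² = (-(4 - 4) + 2)² = (-1*0 + 2)² = (0 + 2)² = 2² = 4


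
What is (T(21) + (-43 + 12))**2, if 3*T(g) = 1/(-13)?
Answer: 1464100/1521 ≈ 962.59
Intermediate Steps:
T(g) = -1/39 (T(g) = (1/3)/(-13) = (1/3)*(-1/13) = -1/39)
(T(21) + (-43 + 12))**2 = (-1/39 + (-43 + 12))**2 = (-1/39 - 31)**2 = (-1210/39)**2 = 1464100/1521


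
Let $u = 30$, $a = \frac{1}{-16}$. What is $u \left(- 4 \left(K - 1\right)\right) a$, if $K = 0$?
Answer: $- \frac{15}{2} \approx -7.5$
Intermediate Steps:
$a = - \frac{1}{16} \approx -0.0625$
$u \left(- 4 \left(K - 1\right)\right) a = 30 \left(- 4 \left(0 - 1\right)\right) \left(- \frac{1}{16}\right) = 30 \left(\left(-4\right) \left(-1\right)\right) \left(- \frac{1}{16}\right) = 30 \cdot 4 \left(- \frac{1}{16}\right) = 120 \left(- \frac{1}{16}\right) = - \frac{15}{2}$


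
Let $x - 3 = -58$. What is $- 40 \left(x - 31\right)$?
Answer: $3440$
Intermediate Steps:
$x = -55$ ($x = 3 - 58 = -55$)
$- 40 \left(x - 31\right) = - 40 \left(-55 - 31\right) = \left(-40\right) \left(-86\right) = 3440$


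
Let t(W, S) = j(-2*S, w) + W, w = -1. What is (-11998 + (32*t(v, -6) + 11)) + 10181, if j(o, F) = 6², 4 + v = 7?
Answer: -558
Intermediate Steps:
v = 3 (v = -4 + 7 = 3)
j(o, F) = 36
t(W, S) = 36 + W
(-11998 + (32*t(v, -6) + 11)) + 10181 = (-11998 + (32*(36 + 3) + 11)) + 10181 = (-11998 + (32*39 + 11)) + 10181 = (-11998 + (1248 + 11)) + 10181 = (-11998 + 1259) + 10181 = -10739 + 10181 = -558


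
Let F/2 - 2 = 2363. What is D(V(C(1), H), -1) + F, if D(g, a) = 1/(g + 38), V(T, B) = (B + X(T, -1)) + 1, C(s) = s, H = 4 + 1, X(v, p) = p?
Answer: 203391/43 ≈ 4730.0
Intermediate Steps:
F = 4730 (F = 4 + 2*2363 = 4 + 4726 = 4730)
H = 5
V(T, B) = B (V(T, B) = (B - 1) + 1 = (-1 + B) + 1 = B)
D(g, a) = 1/(38 + g)
D(V(C(1), H), -1) + F = 1/(38 + 5) + 4730 = 1/43 + 4730 = 203391/43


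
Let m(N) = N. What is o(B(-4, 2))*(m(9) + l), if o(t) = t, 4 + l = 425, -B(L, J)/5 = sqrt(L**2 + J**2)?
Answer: -4300*sqrt(5) ≈ -9615.1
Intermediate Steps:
B(L, J) = -5*sqrt(J**2 + L**2) (B(L, J) = -5*sqrt(L**2 + J**2) = -5*sqrt(J**2 + L**2))
l = 421 (l = -4 + 425 = 421)
o(B(-4, 2))*(m(9) + l) = (-5*sqrt(2**2 + (-4)**2))*(9 + 421) = -5*sqrt(4 + 16)*430 = -10*sqrt(5)*430 = -4300*sqrt(5)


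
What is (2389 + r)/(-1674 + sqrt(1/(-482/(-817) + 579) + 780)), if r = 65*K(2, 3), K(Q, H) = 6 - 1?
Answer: -2151335826900/1326578392583 - 13570*sqrt(6995864354297)/1326578392583 ≈ -1.6488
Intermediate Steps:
K(Q, H) = 5
r = 325 (r = 65*5 = 325)
(2389 + r)/(-1674 + sqrt(1/(-482/(-817) + 579) + 780)) = (2389 + 325)/(-1674 + sqrt(1/(-482/(-817) + 579) + 780)) = 2714/(-1674 + sqrt(1/(-482*(-1/817) + 579) + 780)) = 2714/(-1674 + sqrt(1/(482/817 + 579) + 780)) = 2714/(-1674 + sqrt(1/(473525/817) + 780)) = 2714/(-1674 + sqrt(817/473525 + 780)) = 2714/(-1674 + sqrt(369350317/473525)) = 2714/(-1674 + sqrt(6995864354297)/94705)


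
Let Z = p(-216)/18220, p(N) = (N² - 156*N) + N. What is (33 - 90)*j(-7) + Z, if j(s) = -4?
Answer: 1058574/4555 ≈ 232.40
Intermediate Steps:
p(N) = N² - 155*N
Z = 20034/4555 (Z = -216*(-155 - 216)/18220 = -216*(-371)*(1/18220) = 80136*(1/18220) = 20034/4555 ≈ 4.3982)
(33 - 90)*j(-7) + Z = (33 - 90)*(-4) + 20034/4555 = -57*(-4) + 20034/4555 = 228 + 20034/4555 = 1058574/4555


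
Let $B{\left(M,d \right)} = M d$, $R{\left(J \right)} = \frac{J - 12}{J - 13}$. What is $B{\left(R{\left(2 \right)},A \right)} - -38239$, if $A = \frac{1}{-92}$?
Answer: $\frac{19348929}{506} \approx 38239.0$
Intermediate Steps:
$A = - \frac{1}{92} \approx -0.01087$
$R{\left(J \right)} = \frac{-12 + J}{-13 + J}$
$B{\left(R{\left(2 \right)},A \right)} - -38239 = \frac{-12 + 2}{-13 + 2} \left(- \frac{1}{92}\right) - -38239 = \frac{1}{-11} \left(-10\right) \left(- \frac{1}{92}\right) + 38239 = \left(- \frac{1}{11}\right) \left(-10\right) \left(- \frac{1}{92}\right) + 38239 = \frac{10}{11} \left(- \frac{1}{92}\right) + 38239 = - \frac{5}{506} + 38239 = \frac{19348929}{506}$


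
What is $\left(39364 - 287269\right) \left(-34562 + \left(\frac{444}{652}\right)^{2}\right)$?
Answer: $\frac{227642598117585}{26569} \approx 8.568 \cdot 10^{9}$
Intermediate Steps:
$\left(39364 - 287269\right) \left(-34562 + \left(\frac{444}{652}\right)^{2}\right) = - 247905 \left(-34562 + \left(444 \cdot \frac{1}{652}\right)^{2}\right) = - 247905 \left(-34562 + \left(\frac{111}{163}\right)^{2}\right) = - 247905 \left(-34562 + \frac{12321}{26569}\right) = \left(-247905\right) \left(- \frac{918265457}{26569}\right) = \frac{227642598117585}{26569}$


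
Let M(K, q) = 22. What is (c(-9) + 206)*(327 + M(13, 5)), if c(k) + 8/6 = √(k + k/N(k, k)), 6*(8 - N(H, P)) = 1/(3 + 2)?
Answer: 214286/3 + 1047*I*√64291/239 ≈ 71429.0 + 1110.8*I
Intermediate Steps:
N(H, P) = 239/30 (N(H, P) = 8 - 1/(6*(3 + 2)) = 8 - ⅙/5 = 8 - ⅙*⅕ = 8 - 1/30 = 239/30)
c(k) = -4/3 + √64291*√k/239 (c(k) = -4/3 + √(k + k/(239/30)) = -4/3 + √(k + k*(30/239)) = -4/3 + √(k + 30*k/239) = -4/3 + √(269*k/239) = -4/3 + √64291*√k/239)
(c(-9) + 206)*(327 + M(13, 5)) = ((-4/3 + √64291*√(-9)/239) + 206)*(327 + 22) = ((-4/3 + √64291*(3*I)/239) + 206)*349 = ((-4/3 + 3*I*√64291/239) + 206)*349 = (614/3 + 3*I*√64291/239)*349 = 214286/3 + 1047*I*√64291/239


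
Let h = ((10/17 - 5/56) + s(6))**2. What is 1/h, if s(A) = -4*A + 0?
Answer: 906304/500551129 ≈ 0.0018106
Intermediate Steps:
s(A) = -4*A
h = 500551129/906304 (h = ((10/17 - 5/56) - 4*6)**2 = ((10*(1/17) - 5*1/56) - 24)**2 = ((10/17 - 5/56) - 24)**2 = (475/952 - 24)**2 = (-22373/952)**2 = 500551129/906304 ≈ 552.30)
1/h = 1/(500551129/906304) = 906304/500551129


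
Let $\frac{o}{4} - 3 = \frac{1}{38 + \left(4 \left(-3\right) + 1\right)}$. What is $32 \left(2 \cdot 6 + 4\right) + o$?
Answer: $\frac{14152}{27} \approx 524.15$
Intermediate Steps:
$o = \frac{328}{27}$ ($o = 12 + \frac{4}{38 + \left(4 \left(-3\right) + 1\right)} = 12 + \frac{4}{38 + \left(-12 + 1\right)} = 12 + \frac{4}{38 - 11} = 12 + \frac{4}{27} = \frac{328}{27} \approx 12.148$)
$32 \left(2 \cdot 6 + 4\right) + o = 32 \left(2 \cdot 6 + 4\right) + \frac{328}{27} = 32 \left(12 + 4\right) + \frac{328}{27} = 32 \cdot 16 + \frac{328}{27} = 512 + \frac{328}{27} = \frac{14152}{27}$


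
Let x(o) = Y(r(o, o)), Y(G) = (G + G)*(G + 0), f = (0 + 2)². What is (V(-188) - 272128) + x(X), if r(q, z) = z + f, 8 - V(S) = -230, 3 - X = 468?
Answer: 153152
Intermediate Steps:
X = -465 (X = 3 - 1*468 = 3 - 468 = -465)
V(S) = 238 (V(S) = 8 - 1*(-230) = 8 + 230 = 238)
f = 4 (f = 2² = 4)
r(q, z) = 4 + z (r(q, z) = z + 4 = 4 + z)
Y(G) = 2*G² (Y(G) = (2*G)*G = 2*G²)
x(o) = 2*(4 + o)²
(V(-188) - 272128) + x(X) = (238 - 272128) + 2*(4 - 465)² = -271890 + 2*(-461)² = -271890 + 2*212521 = -271890 + 425042 = 153152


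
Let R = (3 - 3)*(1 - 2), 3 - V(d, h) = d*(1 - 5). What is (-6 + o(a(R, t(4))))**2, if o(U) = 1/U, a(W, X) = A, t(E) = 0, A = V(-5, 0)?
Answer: 10609/289 ≈ 36.709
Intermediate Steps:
V(d, h) = 3 + 4*d (V(d, h) = 3 - d*(1 - 5) = 3 - d*(-4) = 3 - (-4)*d = 3 + 4*d)
A = -17 (A = 3 + 4*(-5) = 3 - 20 = -17)
R = 0 (R = 0*(-1) = 0)
a(W, X) = -17
(-6 + o(a(R, t(4))))**2 = (-6 + 1/(-17))**2 = (-6 - 1/17)**2 = (-103/17)**2 = 10609/289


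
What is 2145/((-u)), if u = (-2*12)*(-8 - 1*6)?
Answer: -715/112 ≈ -6.3839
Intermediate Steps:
u = 336 (u = -24*(-8 - 6) = -24*(-14) = 336)
2145/((-u)) = 2145/((-1*336)) = 2145/(-336) = 2145*(-1/336) = -715/112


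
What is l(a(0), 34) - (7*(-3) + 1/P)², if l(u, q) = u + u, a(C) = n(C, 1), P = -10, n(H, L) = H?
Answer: -44521/100 ≈ -445.21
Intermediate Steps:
a(C) = C
l(u, q) = 2*u
l(a(0), 34) - (7*(-3) + 1/P)² = 2*0 - (7*(-3) + 1/(-10))² = 0 - (-21 - ⅒)² = 0 - (-211/10)² = 0 - 1*44521/100 = 0 - 44521/100 = -44521/100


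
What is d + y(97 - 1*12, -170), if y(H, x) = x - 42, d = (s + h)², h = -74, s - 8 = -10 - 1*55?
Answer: 16949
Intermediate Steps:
s = -57 (s = 8 + (-10 - 1*55) = 8 + (-10 - 55) = 8 - 65 = -57)
d = 17161 (d = (-57 - 74)² = (-131)² = 17161)
y(H, x) = -42 + x
d + y(97 - 1*12, -170) = 17161 + (-42 - 170) = 17161 - 212 = 16949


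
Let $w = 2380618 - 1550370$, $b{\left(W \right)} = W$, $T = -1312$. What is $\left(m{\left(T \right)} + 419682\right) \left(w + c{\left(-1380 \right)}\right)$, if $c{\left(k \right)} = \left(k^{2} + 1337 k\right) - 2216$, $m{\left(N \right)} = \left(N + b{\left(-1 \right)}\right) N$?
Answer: $1901050755736$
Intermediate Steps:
$w = 830248$ ($w = 2380618 - 1550370 = 830248$)
$m{\left(N \right)} = N \left(-1 + N\right)$ ($m{\left(N \right)} = \left(N - 1\right) N = \left(-1 + N\right) N = N \left(-1 + N\right)$)
$c{\left(k \right)} = -2216 + k^{2} + 1337 k$
$\left(m{\left(T \right)} + 419682\right) \left(w + c{\left(-1380 \right)}\right) = \left(- 1312 \left(-1 - 1312\right) + 419682\right) \left(830248 + \left(-2216 + \left(-1380\right)^{2} + 1337 \left(-1380\right)\right)\right) = \left(\left(-1312\right) \left(-1313\right) + 419682\right) \left(830248 - -57124\right) = \left(1722656 + 419682\right) \left(830248 + 57124\right) = 2142338 \cdot 887372 = 1901050755736$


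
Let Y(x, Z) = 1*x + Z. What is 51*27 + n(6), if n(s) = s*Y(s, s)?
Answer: 1449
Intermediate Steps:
Y(x, Z) = Z + x (Y(x, Z) = x + Z = Z + x)
n(s) = 2*s² (n(s) = s*(s + s) = s*(2*s) = 2*s²)
51*27 + n(6) = 51*27 + 2*6² = 1377 + 2*36 = 1377 + 72 = 1449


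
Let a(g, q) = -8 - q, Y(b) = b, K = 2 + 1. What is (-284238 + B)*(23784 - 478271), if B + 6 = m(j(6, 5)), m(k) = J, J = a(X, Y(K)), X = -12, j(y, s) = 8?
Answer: 129190202185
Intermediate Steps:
K = 3
J = -11 (J = -8 - 1*3 = -8 - 3 = -11)
m(k) = -11
B = -17 (B = -6 - 11 = -17)
(-284238 + B)*(23784 - 478271) = (-284238 - 17)*(23784 - 478271) = -284255*(-454487) = 129190202185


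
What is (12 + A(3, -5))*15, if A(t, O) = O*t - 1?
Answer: -60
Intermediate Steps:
A(t, O) = -1 + O*t
(12 + A(3, -5))*15 = (12 + (-1 - 5*3))*15 = (12 + (-1 - 15))*15 = (12 - 16)*15 = -4*15 = -60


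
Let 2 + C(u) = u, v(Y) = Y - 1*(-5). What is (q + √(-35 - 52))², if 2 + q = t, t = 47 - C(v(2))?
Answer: (40 + I*√87)² ≈ 1513.0 + 746.19*I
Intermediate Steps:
v(Y) = 5 + Y (v(Y) = Y + 5 = 5 + Y)
C(u) = -2 + u
t = 42 (t = 47 - (-2 + (5 + 2)) = 47 - (-2 + 7) = 47 - 1*5 = 47 - 5 = 42)
q = 40 (q = -2 + 42 = 40)
(q + √(-35 - 52))² = (40 + √(-35 - 52))² = (40 + √(-87))² = (40 + I*√87)²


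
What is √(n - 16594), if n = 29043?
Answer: √12449 ≈ 111.58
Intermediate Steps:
√(n - 16594) = √(29043 - 16594) = √12449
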